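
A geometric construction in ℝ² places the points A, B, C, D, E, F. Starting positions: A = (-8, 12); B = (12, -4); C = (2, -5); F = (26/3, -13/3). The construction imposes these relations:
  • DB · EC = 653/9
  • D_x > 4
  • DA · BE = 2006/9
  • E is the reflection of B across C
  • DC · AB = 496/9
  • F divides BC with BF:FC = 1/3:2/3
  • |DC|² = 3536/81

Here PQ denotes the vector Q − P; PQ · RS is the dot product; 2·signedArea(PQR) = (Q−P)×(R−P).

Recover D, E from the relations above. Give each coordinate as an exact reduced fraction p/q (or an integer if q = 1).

D = (38/9, 11/9)
E = (-8, -6)

1. D_x = 38/9  [line -20·x + 16·y + 584/9 = 0 ∩ |DC|² = 3536/81]
2. D_y = 11/9  [line -20·x + 16·y + 584/9 = 0 ∩ |DC|² = 3536/81]
   → D = (38/9, 11/9)
3. E_x = -8  [DB · EC = 653/9 ∩ E is the reflection of B across C]
4. E_y = -6  [DB · EC = 653/9 ∩ E is the reflection of B across C]
   → E = (-8, -6)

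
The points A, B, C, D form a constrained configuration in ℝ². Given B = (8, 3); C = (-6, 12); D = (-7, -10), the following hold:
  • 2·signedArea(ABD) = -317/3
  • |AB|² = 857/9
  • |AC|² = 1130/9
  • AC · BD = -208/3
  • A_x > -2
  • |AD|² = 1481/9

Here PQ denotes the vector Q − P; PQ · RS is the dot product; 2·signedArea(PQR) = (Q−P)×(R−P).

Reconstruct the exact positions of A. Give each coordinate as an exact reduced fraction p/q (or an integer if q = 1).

A = (-5/3, 5/3)

1. A_x = -5/3  [2·signedArea(ABD) = -317/3 ∩ AC · BD = -208/3]
2. A_y = 5/3  [2·signedArea(ABD) = -317/3 ∩ AC · BD = -208/3]
   → A = (-5/3, 5/3)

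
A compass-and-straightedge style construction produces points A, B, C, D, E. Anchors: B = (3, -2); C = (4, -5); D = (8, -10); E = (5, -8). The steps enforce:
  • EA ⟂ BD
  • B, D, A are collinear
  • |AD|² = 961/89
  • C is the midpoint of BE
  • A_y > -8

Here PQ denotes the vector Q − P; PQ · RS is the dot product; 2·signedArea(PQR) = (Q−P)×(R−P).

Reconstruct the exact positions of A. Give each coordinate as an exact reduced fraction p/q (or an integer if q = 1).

A = (557/89, -642/89)

1. A_x = 557/89  [B, D, A are collinear ∩ EA ⟂ BD]
2. A_y = -642/89  [B, D, A are collinear ∩ EA ⟂ BD]
   → A = (557/89, -642/89)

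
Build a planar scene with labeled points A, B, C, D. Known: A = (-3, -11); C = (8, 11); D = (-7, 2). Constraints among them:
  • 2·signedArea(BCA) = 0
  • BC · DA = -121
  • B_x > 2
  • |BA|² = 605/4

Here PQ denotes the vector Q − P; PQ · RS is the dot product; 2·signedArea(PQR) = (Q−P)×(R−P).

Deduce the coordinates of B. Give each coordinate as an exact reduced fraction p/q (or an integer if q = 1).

1. B_x = 5/2  [2·signedArea(BCA) = 0 ∩ BC · DA = -121]
2. B_y = 0  [2·signedArea(BCA) = 0 ∩ BC · DA = -121]
   → B = (5/2, 0)

B = (5/2, 0)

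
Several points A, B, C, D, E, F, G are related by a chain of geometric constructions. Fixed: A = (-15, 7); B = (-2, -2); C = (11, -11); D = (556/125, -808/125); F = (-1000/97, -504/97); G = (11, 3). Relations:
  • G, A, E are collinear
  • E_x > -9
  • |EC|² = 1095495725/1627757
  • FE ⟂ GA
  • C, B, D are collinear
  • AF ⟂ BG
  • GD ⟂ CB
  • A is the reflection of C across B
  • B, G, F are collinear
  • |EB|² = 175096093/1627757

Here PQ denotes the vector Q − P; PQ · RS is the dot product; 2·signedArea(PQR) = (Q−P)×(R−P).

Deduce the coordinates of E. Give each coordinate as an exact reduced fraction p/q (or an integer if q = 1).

1. E_x = -144062/16781  [G, A, E are collinear ∩ FE ⟂ GA]
2. E_y = 100905/16781  [G, A, E are collinear ∩ FE ⟂ GA]
   → E = (-144062/16781, 100905/16781)

E = (-144062/16781, 100905/16781)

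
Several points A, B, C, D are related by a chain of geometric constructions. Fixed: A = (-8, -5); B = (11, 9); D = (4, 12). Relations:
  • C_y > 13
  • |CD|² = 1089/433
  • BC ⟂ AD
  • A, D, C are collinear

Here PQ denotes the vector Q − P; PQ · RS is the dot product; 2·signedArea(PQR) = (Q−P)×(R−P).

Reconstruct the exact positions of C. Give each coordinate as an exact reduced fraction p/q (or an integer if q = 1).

1. C_x = 2128/433  [A, D, C are collinear ∩ BC ⟂ AD]
2. C_y = 5757/433  [A, D, C are collinear ∩ BC ⟂ AD]
   → C = (2128/433, 5757/433)

C = (2128/433, 5757/433)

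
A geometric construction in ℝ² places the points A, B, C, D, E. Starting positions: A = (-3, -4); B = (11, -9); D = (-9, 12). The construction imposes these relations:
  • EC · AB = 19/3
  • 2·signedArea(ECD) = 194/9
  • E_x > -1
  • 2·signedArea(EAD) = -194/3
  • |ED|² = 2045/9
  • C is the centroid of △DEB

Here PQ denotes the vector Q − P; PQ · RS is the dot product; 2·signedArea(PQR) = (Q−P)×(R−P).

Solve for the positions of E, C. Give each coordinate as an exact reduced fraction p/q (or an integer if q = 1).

C = (5/9, 8/9)
E = (-1/3, -1/3)

1. E_x = -1/3  [line -16·x + -6·y + -22/3 = 0 ∩ |ED|² = 2045/9]
2. E_y = -1/3  [line -16·x + -6·y + -22/3 = 0 ∩ |ED|² = 2045/9]
   → E = (-1/3, -1/3)
3. C_x = 5/9  [2·signedArea(ECD) = 194/9 ∩ C is the centroid of △DEB]
4. C_y = 8/9  [2·signedArea(ECD) = 194/9 ∩ C is the centroid of △DEB]
   → C = (5/9, 8/9)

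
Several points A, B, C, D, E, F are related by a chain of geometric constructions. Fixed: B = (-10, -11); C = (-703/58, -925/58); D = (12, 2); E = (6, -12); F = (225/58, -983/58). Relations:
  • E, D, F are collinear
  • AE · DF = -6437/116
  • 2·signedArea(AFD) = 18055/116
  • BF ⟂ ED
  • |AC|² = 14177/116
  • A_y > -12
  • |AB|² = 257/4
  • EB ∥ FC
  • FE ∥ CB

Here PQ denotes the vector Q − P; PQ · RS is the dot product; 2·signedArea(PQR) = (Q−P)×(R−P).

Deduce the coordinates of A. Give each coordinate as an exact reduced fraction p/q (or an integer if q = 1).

1. A_x = -2  [AE · DF = -6437/116 ∩ 2·signedArea(AFD) = 18055/116]
2. A_y = -23/2  [AE · DF = -6437/116 ∩ 2·signedArea(AFD) = 18055/116]
   → A = (-2, -23/2)

A = (-2, -23/2)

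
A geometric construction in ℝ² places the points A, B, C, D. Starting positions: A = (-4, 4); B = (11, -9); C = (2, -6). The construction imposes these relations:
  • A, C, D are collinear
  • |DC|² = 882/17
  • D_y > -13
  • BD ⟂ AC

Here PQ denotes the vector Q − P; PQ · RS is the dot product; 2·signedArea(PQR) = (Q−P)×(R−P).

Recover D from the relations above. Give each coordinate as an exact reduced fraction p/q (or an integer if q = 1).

1. D_x = 97/17  [A, C, D are collinear ∩ BD ⟂ AC]
2. D_y = -207/17  [A, C, D are collinear ∩ BD ⟂ AC]
   → D = (97/17, -207/17)

D = (97/17, -207/17)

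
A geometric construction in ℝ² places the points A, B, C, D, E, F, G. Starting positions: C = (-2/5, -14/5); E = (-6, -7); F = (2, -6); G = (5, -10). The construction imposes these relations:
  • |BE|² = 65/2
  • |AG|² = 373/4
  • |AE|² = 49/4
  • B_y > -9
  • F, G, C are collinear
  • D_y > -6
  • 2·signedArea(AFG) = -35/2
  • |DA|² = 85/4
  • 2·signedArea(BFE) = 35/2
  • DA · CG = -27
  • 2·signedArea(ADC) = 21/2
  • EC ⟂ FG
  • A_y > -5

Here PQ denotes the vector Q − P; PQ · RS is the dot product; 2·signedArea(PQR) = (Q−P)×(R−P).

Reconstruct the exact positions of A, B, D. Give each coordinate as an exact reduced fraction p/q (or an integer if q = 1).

A = (-16/5, -49/10)
B = (-1/2, -17/2)
D = (7/5, -26/5)

1. A_x = -16/5  [line 4·x + 3·y + 55/2 = 0 ∩ |AE|² = 49/4]
2. A_y = -49/10  [line 4·x + 3·y + 55/2 = 0 ∩ |AE|² = 49/4]
   → A = (-16/5, -49/10)
3. B_x = -1/2  [line 1·x + -8·y + -135/2 = 0 ∩ |BE|² = 65/2]
4. B_y = -17/2  [line 1·x + -8·y + -135/2 = 0 ∩ |BE|² = 65/2]
   → B = (-1/2, -17/2)
5. D_x = 7/5  [line 21/10·x + -14/5·y + -35/2 = 0 ∩ |DA|² = 85/4]
6. D_y = -26/5  [line 21/10·x + -14/5·y + -35/2 = 0 ∩ |DA|² = 85/4]
   → D = (7/5, -26/5)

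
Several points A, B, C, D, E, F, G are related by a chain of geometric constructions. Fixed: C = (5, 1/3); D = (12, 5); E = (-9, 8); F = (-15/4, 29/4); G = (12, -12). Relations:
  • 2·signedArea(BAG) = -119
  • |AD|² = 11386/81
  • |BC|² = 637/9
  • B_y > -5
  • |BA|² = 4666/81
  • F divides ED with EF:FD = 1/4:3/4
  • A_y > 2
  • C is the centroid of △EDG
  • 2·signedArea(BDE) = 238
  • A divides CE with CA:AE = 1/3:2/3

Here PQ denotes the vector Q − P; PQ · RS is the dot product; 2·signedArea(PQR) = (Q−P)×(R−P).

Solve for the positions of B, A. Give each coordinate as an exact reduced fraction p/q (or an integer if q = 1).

1. B_x = -2  [line -3·x + -21·y + -97 = 0 ∩ |BC|² = 637/9]
2. B_y = -13/3  [line -3·x + -21·y + -97 = 0 ∩ |BC|² = 637/9]
   → B = (-2, -13/3)
3. A_x = 1/3  [A divides CE with CA:AE = 1/3:2/3]
4. A_y = 26/9  [A divides CE with CA:AE = 1/3:2/3]
   → A = (1/3, 26/9)

A = (1/3, 26/9)
B = (-2, -13/3)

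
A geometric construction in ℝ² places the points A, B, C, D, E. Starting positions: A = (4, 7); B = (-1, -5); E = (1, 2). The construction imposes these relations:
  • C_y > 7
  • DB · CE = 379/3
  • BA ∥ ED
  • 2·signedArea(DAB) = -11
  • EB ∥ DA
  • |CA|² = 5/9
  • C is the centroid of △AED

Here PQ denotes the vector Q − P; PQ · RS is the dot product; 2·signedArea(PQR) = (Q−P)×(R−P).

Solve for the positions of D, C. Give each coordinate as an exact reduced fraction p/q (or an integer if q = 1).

C = (11/3, 23/3)
D = (6, 14)

1. D_x = 6  [EB ∥ DA ∩ BA ∥ ED]
2. D_y = 14  [EB ∥ DA ∩ BA ∥ ED]
   → D = (6, 14)
3. C_x = 11/3  [C is the centroid of △AED]
4. C_y = 23/3  [C is the centroid of △AED]
   → C = (11/3, 23/3)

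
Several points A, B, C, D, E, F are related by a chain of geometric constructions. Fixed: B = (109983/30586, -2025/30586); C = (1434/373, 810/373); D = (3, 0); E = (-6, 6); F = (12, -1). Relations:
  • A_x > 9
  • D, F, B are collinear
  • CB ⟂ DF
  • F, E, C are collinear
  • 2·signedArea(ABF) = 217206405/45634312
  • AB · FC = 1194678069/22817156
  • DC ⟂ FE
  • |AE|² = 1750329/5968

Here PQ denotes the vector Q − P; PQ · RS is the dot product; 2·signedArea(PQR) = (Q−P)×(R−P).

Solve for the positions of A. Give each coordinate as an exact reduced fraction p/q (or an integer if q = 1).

1. A_x = 7431/746  [AB · FC = 1194678069/22817156 ∩ 2·signedArea(ABF) = 217206405/45634312]
2. A_y = -309/1492  [AB · FC = 1194678069/22817156 ∩ 2·signedArea(ABF) = 217206405/45634312]
   → A = (7431/746, -309/1492)

A = (7431/746, -309/1492)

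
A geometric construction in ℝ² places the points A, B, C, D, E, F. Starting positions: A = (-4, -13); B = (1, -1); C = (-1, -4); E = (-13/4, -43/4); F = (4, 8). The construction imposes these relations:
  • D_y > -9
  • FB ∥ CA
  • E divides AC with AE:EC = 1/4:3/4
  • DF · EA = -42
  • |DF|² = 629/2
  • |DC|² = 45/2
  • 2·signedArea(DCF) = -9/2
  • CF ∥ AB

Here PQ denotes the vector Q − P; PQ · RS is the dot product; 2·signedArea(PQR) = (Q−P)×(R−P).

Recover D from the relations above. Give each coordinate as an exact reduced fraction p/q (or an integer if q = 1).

D = (-5/2, -17/2)

1. D_x = -5/2  [DF · EA = -42 ∩ 2·signedArea(DCF) = -9/2]
2. D_y = -17/2  [DF · EA = -42 ∩ 2·signedArea(DCF) = -9/2]
   → D = (-5/2, -17/2)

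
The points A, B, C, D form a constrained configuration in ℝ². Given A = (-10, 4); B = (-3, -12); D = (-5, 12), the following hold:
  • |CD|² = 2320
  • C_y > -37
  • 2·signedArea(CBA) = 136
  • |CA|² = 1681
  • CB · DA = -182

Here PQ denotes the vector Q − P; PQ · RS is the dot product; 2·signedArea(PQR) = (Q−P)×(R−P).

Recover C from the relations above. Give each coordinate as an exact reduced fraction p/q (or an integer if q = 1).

C = (-1, -36)

1. C_x = -1  [2·signedArea(CBA) = 136 ∩ CB · DA = -182]
2. C_y = -36  [2·signedArea(CBA) = 136 ∩ CB · DA = -182]
   → C = (-1, -36)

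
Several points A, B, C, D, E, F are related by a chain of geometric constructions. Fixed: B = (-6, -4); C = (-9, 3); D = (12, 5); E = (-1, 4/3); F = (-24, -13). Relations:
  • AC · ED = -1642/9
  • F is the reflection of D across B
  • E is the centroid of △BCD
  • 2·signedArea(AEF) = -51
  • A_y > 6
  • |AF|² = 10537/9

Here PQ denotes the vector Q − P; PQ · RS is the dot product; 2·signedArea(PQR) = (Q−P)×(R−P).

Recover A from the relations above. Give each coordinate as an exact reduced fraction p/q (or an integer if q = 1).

A = (4, 20/3)

1. A_x = 4  [AC · ED = -1642/9 ∩ 2·signedArea(AEF) = -51]
2. A_y = 20/3  [AC · ED = -1642/9 ∩ 2·signedArea(AEF) = -51]
   → A = (4, 20/3)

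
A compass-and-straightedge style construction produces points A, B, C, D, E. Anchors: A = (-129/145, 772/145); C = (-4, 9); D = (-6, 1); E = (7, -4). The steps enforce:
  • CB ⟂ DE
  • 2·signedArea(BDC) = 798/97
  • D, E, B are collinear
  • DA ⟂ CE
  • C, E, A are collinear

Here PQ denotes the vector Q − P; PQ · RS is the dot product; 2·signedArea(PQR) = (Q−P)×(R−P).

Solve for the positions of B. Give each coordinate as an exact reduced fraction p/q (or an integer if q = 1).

1. B_x = -673/97  [D, E, B are collinear ∩ CB ⟂ DE]
2. B_y = 132/97  [D, E, B are collinear ∩ CB ⟂ DE]
   → B = (-673/97, 132/97)

B = (-673/97, 132/97)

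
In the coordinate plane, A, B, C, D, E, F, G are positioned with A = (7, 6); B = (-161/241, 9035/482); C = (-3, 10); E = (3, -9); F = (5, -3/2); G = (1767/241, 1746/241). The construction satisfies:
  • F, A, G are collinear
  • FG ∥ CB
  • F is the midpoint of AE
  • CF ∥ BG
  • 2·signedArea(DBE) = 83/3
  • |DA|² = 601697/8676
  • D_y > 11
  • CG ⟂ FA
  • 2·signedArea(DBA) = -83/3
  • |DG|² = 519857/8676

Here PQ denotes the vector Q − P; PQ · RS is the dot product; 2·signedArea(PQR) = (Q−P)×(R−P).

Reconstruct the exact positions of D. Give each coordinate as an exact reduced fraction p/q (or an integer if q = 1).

D = (883/723, 17347/1446)

1. D_x = 883/723  [2·signedArea(DBA) = -83/3 ∩ 2·signedArea(DBE) = 83/3]
2. D_y = 17347/1446  [2·signedArea(DBA) = -83/3 ∩ 2·signedArea(DBE) = 83/3]
   → D = (883/723, 17347/1446)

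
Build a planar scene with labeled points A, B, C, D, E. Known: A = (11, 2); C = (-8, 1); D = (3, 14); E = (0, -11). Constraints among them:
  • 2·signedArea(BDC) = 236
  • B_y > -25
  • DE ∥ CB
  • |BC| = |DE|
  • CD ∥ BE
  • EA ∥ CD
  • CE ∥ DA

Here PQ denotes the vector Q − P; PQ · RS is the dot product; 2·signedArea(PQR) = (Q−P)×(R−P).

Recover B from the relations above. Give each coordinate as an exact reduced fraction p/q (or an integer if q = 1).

B = (-11, -24)

1. B_x = -11  [CD ∥ BE ∩ DE ∥ CB]
2. B_y = -24  [CD ∥ BE ∩ DE ∥ CB]
   → B = (-11, -24)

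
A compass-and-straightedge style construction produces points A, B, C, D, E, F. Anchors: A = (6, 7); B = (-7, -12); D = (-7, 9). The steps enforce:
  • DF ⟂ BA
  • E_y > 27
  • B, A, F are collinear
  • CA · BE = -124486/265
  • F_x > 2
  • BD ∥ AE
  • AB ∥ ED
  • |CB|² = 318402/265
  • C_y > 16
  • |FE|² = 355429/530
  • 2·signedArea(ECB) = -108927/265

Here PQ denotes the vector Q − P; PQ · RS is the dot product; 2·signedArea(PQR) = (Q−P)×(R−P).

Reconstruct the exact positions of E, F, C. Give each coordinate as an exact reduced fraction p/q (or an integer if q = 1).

C = (3332/265, 4401/265)
E = (6, 28)
F = (1477/530, 1221/530)

1. E_x = 6  [AB ∥ ED ∩ BD ∥ AE]
2. E_y = 28  [AB ∥ ED ∩ BD ∥ AE]
   → E = (6, 28)
3. F_x = 1477/530  [B, A, F are collinear ∩ DF ⟂ BA]
4. F_y = 1221/530  [B, A, F are collinear ∩ DF ⟂ BA]
   → F = (1477/530, 1221/530)
5. C_x = 3332/265  [CA · BE = -124486/265 ∩ 2·signedArea(ECB) = -108927/265]
6. C_y = 4401/265  [CA · BE = -124486/265 ∩ 2·signedArea(ECB) = -108927/265]
   → C = (3332/265, 4401/265)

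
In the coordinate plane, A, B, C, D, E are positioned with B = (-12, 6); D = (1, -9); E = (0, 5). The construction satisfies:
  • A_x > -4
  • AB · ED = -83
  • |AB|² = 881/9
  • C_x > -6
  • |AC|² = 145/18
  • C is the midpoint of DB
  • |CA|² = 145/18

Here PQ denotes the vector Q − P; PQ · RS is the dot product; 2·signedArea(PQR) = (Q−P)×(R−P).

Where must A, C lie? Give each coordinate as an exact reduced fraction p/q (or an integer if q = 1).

A = (-11/3, 2/3)
C = (-11/2, -3/2)

1. A_x = -11/3  [line -1·x + 14·y + -13 = 0 ∩ |AB|² = 881/9]
2. A_y = 2/3  [line -1·x + 14·y + -13 = 0 ∩ |AB|² = 881/9]
   → A = (-11/3, 2/3)
3. C_x = -11/2  [C is the midpoint of DB]
4. C_y = -3/2  [C is the midpoint of DB]
   → C = (-11/2, -3/2)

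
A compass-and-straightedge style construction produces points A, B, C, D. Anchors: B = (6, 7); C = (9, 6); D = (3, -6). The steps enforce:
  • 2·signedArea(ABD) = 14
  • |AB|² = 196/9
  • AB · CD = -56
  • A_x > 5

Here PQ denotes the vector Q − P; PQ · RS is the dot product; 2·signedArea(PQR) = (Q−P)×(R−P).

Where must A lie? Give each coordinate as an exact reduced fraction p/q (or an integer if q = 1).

A = (6, 7/3)

1. A_x = 6  [2·signedArea(ABD) = 14 ∩ AB · CD = -56]
2. A_y = 7/3  [2·signedArea(ABD) = 14 ∩ AB · CD = -56]
   → A = (6, 7/3)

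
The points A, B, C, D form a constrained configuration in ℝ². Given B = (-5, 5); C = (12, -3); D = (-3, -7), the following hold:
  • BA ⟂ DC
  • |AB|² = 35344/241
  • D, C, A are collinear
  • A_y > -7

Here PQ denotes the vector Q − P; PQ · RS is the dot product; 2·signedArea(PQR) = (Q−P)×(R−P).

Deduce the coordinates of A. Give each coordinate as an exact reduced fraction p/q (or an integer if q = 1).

1. A_x = -453/241  [D, C, A are collinear ∩ BA ⟂ DC]
2. A_y = -1615/241  [D, C, A are collinear ∩ BA ⟂ DC]
   → A = (-453/241, -1615/241)

A = (-453/241, -1615/241)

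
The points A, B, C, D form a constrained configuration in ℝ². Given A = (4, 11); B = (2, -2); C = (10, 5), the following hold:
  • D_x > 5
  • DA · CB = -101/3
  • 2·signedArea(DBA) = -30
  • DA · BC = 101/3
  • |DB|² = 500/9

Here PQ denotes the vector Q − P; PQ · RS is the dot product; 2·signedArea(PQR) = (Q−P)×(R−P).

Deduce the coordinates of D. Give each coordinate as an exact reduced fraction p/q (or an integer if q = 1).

D = (16/3, 14/3)

1. D_x = 16/3  [DA · BC = 101/3 ∩ 2·signedArea(DBA) = -30]
2. D_y = 14/3  [DA · BC = 101/3 ∩ 2·signedArea(DBA) = -30]
   → D = (16/3, 14/3)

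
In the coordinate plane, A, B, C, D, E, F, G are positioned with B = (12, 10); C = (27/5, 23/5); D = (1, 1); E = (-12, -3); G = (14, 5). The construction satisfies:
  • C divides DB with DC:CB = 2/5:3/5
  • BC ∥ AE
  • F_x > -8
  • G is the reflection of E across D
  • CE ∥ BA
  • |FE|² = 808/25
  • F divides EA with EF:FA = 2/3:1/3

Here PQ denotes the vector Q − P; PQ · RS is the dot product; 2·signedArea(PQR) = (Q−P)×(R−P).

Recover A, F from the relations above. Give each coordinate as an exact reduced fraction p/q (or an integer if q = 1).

1. A_x = -27/5  [BC ∥ AE ∩ CE ∥ BA]
2. A_y = 12/5  [BC ∥ AE ∩ CE ∥ BA]
   → A = (-27/5, 12/5)
3. F_x = -38/5  [F divides EA with EF:FA = 2/3:1/3]
4. F_y = 3/5  [F divides EA with EF:FA = 2/3:1/3]
   → F = (-38/5, 3/5)

A = (-27/5, 12/5)
F = (-38/5, 3/5)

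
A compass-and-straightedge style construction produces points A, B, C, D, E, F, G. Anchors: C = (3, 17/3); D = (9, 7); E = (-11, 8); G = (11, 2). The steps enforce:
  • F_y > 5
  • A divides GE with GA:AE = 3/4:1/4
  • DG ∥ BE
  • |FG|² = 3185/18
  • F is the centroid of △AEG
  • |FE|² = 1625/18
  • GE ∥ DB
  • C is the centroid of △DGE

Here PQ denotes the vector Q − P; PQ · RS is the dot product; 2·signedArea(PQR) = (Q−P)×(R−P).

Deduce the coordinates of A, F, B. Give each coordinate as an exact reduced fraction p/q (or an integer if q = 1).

A = (-11/2, 13/2)
B = (-13, 13)
F = (-11/6, 11/2)

1. A_x = -11/2  [A divides GE with GA:AE = 3/4:1/4]
2. A_y = 13/2  [A divides GE with GA:AE = 3/4:1/4]
   → A = (-11/2, 13/2)
3. F_x = -11/6  [F is the centroid of △AEG]
4. F_y = 11/2  [F is the centroid of △AEG]
   → F = (-11/6, 11/2)
5. B_x = -13  [DG ∥ BE ∩ GE ∥ DB]
6. B_y = 13  [DG ∥ BE ∩ GE ∥ DB]
   → B = (-13, 13)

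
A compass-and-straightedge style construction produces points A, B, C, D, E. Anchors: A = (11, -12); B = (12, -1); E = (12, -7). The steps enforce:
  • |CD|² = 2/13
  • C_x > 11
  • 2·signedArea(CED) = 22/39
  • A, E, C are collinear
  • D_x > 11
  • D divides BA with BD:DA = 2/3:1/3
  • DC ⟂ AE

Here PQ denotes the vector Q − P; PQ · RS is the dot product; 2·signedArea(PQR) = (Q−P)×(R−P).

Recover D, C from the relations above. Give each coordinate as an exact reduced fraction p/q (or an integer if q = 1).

C = (457/39, -328/39)
D = (34/3, -25/3)

1. D_x = 34/3  [D divides BA with BD:DA = 2/3:1/3]
2. D_y = -25/3  [D divides BA with BD:DA = 2/3:1/3]
   → D = (34/3, -25/3)
3. C_x = 457/39  [A, E, C are collinear ∩ DC ⟂ AE]
4. C_y = -328/39  [A, E, C are collinear ∩ DC ⟂ AE]
   → C = (457/39, -328/39)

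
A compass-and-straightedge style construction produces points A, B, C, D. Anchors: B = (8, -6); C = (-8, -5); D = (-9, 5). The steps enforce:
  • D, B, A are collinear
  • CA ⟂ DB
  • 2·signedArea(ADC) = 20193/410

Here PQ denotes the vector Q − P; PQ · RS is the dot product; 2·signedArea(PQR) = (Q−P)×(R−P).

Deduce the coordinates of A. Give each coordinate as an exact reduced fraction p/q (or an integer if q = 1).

A = (-1531/410, 653/410)

1. A_x = -1531/410  [D, B, A are collinear ∩ CA ⟂ DB]
2. A_y = 653/410  [D, B, A are collinear ∩ CA ⟂ DB]
   → A = (-1531/410, 653/410)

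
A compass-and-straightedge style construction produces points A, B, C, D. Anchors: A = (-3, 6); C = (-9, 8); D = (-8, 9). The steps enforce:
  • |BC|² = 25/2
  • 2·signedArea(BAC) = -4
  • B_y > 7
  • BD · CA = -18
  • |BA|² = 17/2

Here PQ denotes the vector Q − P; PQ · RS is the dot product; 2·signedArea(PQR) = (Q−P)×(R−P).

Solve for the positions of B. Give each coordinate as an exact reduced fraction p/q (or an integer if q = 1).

B = (-11/2, 15/2)

1. B_x = -11/2  [2·signedArea(BAC) = -4 ∩ BD · CA = -18]
2. B_y = 15/2  [2·signedArea(BAC) = -4 ∩ BD · CA = -18]
   → B = (-11/2, 15/2)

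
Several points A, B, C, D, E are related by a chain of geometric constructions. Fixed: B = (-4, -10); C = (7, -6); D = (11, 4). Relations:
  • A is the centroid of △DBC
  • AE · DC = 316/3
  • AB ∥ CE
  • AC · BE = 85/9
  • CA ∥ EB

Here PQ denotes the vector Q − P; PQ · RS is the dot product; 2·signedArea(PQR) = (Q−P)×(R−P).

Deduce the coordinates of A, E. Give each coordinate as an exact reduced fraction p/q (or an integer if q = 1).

A = (14/3, -4)
E = (-5/3, -12)

1. A_x = 14/3  [A is the centroid of △DBC]
2. A_y = -4  [A is the centroid of △DBC]
   → A = (14/3, -4)
3. E_x = -5/3  [CA ∥ EB ∩ AB ∥ CE]
4. E_y = -12  [CA ∥ EB ∩ AB ∥ CE]
   → E = (-5/3, -12)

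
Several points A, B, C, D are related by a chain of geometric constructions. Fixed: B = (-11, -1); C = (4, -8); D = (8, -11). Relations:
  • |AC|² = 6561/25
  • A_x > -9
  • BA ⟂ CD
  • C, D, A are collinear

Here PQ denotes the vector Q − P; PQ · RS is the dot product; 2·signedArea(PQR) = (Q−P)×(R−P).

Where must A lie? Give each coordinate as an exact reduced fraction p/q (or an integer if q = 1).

A = (-224/25, 43/25)

1. A_x = -224/25  [C, D, A are collinear ∩ BA ⟂ CD]
2. A_y = 43/25  [C, D, A are collinear ∩ BA ⟂ CD]
   → A = (-224/25, 43/25)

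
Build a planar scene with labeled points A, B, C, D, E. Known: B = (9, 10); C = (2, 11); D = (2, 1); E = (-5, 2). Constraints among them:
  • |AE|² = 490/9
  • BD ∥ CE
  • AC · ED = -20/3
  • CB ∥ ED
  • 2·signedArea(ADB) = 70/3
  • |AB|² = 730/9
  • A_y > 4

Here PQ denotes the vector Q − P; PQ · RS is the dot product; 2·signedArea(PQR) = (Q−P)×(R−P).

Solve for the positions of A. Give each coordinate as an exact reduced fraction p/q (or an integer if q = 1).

1. A_x = 2  [2·signedArea(ADB) = 70/3 ∩ AC · ED = -20/3]
2. A_y = 13/3  [2·signedArea(ADB) = 70/3 ∩ AC · ED = -20/3]
   → A = (2, 13/3)

A = (2, 13/3)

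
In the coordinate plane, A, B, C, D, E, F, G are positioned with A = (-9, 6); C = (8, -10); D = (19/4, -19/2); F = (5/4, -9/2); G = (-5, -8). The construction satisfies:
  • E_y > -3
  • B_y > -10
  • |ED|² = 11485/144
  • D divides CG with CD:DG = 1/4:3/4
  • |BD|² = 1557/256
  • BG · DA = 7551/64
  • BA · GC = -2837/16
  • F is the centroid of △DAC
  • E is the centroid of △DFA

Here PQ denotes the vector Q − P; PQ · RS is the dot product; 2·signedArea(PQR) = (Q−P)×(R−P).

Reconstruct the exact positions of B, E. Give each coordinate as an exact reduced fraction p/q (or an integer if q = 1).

B = (37/16, -73/8)
E = (-1, -8/3)

1. B_x = 37/16  [BG · DA = 7551/64 ∩ BA · GC = -2837/16]
2. B_y = -73/8  [BG · DA = 7551/64 ∩ BA · GC = -2837/16]
   → B = (37/16, -73/8)
3. E_x = -1  [E is the centroid of △DFA]
4. E_y = -8/3  [E is the centroid of △DFA]
   → E = (-1, -8/3)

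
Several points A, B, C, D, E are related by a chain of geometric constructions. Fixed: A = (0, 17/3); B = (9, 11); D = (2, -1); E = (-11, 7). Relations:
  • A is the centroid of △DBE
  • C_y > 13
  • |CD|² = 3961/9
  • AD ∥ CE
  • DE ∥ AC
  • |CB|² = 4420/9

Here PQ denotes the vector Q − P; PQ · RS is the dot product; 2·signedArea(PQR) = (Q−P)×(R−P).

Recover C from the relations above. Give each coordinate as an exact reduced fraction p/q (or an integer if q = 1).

C = (-13, 41/3)

1. C_x = -13  [AD ∥ CE ∩ DE ∥ AC]
2. C_y = 41/3  [AD ∥ CE ∩ DE ∥ AC]
   → C = (-13, 41/3)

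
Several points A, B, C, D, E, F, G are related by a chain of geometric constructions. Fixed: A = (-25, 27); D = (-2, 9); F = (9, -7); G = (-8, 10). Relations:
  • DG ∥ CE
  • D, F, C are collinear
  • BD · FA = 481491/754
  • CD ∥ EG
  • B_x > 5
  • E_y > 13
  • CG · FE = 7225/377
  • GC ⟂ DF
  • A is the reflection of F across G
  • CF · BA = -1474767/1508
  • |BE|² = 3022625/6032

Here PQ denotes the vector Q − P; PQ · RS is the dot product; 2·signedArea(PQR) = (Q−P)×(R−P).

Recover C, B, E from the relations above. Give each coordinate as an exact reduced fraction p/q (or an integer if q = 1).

1. C_x = -1656/377  [D, F, C are collinear ∩ GC ⟂ DF]
2. C_y = 4705/377  [D, F, C are collinear ∩ GC ⟂ DF]
   → C = (-1656/377, 4705/377)
3. B_x = 8523/1508  [BD · FA = 481491/754 ∩ CF · BA = -1474767/1508]
4. B_y = -803/377  [BD · FA = 481491/754 ∩ CF · BA = -1474767/1508]
   → B = (8523/1508, -803/377)
5. E_x = -3918/377  [CD ∥ EG ∩ DG ∥ CE]
6. E_y = 5082/377  [CD ∥ EG ∩ DG ∥ CE]
   → E = (-3918/377, 5082/377)

B = (8523/1508, -803/377)
C = (-1656/377, 4705/377)
E = (-3918/377, 5082/377)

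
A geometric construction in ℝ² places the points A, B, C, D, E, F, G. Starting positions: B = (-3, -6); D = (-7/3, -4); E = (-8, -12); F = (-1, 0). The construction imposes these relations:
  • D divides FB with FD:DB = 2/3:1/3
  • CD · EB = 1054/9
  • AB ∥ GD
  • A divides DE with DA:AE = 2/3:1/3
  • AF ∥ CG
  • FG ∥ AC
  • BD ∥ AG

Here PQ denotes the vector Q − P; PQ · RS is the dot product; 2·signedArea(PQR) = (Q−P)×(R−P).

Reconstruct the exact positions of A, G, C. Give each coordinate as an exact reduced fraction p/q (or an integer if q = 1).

A = (-55/9, -28/3)
C = (-95/9, -50/3)
G = (-49/9, -22/3)

1. A_x = -55/9  [A divides DE with DA:AE = 2/3:1/3]
2. A_y = -28/3  [A divides DE with DA:AE = 2/3:1/3]
   → A = (-55/9, -28/3)
3. G_x = -49/9  [AB ∥ GD ∩ BD ∥ AG]
4. G_y = -22/3  [AB ∥ GD ∩ BD ∥ AG]
   → G = (-49/9, -22/3)
5. C_x = -95/9  [AF ∥ CG ∩ FG ∥ AC]
6. C_y = -50/3  [AF ∥ CG ∩ FG ∥ AC]
   → C = (-95/9, -50/3)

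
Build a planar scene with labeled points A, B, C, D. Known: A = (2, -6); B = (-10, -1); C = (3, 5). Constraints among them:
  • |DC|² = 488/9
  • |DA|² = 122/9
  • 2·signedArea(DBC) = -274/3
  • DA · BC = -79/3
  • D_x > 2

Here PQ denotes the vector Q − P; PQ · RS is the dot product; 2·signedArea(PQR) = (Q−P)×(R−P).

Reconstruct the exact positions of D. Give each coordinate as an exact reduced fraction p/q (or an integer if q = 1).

D = (7/3, -7/3)

1. D_x = 7/3  [2·signedArea(DBC) = -274/3 ∩ DA · BC = -79/3]
2. D_y = -7/3  [2·signedArea(DBC) = -274/3 ∩ DA · BC = -79/3]
   → D = (7/3, -7/3)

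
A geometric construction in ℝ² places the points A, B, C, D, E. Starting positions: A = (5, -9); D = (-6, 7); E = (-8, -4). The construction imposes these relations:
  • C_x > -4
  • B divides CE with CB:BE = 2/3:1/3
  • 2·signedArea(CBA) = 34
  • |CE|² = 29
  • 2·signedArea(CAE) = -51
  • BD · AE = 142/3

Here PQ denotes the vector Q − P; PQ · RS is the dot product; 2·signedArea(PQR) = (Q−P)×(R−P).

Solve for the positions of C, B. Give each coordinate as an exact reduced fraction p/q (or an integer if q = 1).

1. C_x = -3  [line -5·x + -13·y + -41 = 0 ∩ |CE|² = 29]
2. C_y = -2  [line -5·x + -13·y + -41 = 0 ∩ |CE|² = 29]
   → C = (-3, -2)
3. B_x = -19/3  [B divides CE with CB:BE = 2/3:1/3]
4. B_y = -10/3  [B divides CE with CB:BE = 2/3:1/3]
   → B = (-19/3, -10/3)

B = (-19/3, -10/3)
C = (-3, -2)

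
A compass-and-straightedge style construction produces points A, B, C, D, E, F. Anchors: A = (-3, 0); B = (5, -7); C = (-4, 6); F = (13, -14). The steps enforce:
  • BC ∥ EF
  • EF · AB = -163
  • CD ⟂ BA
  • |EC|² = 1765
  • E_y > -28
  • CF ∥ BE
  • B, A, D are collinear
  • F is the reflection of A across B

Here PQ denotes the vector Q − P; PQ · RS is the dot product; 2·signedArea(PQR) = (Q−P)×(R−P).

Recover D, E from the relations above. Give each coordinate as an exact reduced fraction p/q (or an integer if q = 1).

D = (-739/113, 350/113)
E = (22, -27)

1. D_x = -739/113  [B, A, D are collinear ∩ CD ⟂ BA]
2. D_y = 350/113  [B, A, D are collinear ∩ CD ⟂ BA]
   → D = (-739/113, 350/113)
3. E_x = 22  [BC ∥ EF ∩ CF ∥ BE]
4. E_y = -27  [BC ∥ EF ∩ CF ∥ BE]
   → E = (22, -27)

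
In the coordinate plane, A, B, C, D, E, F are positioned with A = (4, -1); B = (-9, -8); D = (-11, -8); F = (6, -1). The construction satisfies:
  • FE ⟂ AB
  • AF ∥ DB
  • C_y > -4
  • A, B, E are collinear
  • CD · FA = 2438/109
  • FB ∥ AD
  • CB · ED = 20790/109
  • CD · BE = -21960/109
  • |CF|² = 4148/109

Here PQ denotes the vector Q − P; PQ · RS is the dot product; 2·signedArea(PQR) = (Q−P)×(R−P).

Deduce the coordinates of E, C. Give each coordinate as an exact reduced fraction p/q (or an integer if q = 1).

C = (20/109, -333/109)
E = (605/109, -18/109)

1. E_x = 605/109  [A, B, E are collinear ∩ FE ⟂ AB]
2. E_y = -18/109  [A, B, E are collinear ∩ FE ⟂ AB]
   → E = (605/109, -18/109)
3. C_x = 20/109  [CB · ED = 20790/109 ∩ CD · FA = 2438/109]
4. C_y = -333/109  [CB · ED = 20790/109 ∩ CD · FA = 2438/109]
   → C = (20/109, -333/109)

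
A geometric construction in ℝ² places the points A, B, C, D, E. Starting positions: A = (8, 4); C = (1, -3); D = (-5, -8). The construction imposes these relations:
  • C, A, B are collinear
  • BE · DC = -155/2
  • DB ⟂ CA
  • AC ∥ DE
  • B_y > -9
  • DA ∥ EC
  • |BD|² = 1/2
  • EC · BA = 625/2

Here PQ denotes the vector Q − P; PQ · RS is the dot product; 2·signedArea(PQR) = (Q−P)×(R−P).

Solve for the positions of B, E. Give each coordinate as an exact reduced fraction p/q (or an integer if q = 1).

1. B_x = -9/2  [C, A, B are collinear ∩ DB ⟂ CA]
2. B_y = -17/2  [C, A, B are collinear ∩ DB ⟂ CA]
   → B = (-9/2, -17/2)
3. E_x = -12  [DA ∥ EC ∩ AC ∥ DE]
4. E_y = -15  [DA ∥ EC ∩ AC ∥ DE]
   → E = (-12, -15)

B = (-9/2, -17/2)
E = (-12, -15)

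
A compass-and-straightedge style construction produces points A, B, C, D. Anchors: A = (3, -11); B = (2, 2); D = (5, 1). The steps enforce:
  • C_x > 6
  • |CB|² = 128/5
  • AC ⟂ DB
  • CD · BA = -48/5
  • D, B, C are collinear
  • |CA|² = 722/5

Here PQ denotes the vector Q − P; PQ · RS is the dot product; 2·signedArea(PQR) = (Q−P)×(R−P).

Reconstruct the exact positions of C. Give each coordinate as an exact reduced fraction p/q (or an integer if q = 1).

1. C_x = 34/5  [D, B, C are collinear ∩ AC ⟂ DB]
2. C_y = 2/5  [D, B, C are collinear ∩ AC ⟂ DB]
   → C = (34/5, 2/5)

C = (34/5, 2/5)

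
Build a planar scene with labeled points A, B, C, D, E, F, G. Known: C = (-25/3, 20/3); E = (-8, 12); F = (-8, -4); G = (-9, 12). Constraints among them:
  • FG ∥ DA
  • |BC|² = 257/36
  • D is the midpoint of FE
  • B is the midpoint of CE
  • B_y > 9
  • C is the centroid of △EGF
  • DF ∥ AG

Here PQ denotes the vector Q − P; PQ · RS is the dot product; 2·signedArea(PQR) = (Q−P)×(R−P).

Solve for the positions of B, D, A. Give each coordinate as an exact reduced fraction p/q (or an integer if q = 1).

1. B_x = -49/6  [B is the midpoint of CE]
2. B_y = 28/3  [B is the midpoint of CE]
   → B = (-49/6, 28/3)
3. D_x = -8  [D is the midpoint of FE]
4. D_y = 4  [D is the midpoint of FE]
   → D = (-8, 4)
5. A_x = -9  [DF ∥ AG ∩ FG ∥ DA]
6. A_y = 20  [DF ∥ AG ∩ FG ∥ DA]
   → A = (-9, 20)

A = (-9, 20)
B = (-49/6, 28/3)
D = (-8, 4)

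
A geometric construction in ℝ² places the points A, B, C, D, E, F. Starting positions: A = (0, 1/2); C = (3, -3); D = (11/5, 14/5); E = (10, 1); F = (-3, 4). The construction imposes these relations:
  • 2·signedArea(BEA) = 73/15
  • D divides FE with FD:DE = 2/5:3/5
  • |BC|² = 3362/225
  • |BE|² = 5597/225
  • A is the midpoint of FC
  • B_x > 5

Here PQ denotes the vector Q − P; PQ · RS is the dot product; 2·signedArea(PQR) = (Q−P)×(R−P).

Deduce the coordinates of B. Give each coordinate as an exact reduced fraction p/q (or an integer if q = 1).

1. B_x = 76/15  [line 1/2·x + -10·y + 2/15 = 0 ∩ |BC|² = 3362/225]
2. B_y = 4/15  [line 1/2·x + -10·y + 2/15 = 0 ∩ |BC|² = 3362/225]
   → B = (76/15, 4/15)

B = (76/15, 4/15)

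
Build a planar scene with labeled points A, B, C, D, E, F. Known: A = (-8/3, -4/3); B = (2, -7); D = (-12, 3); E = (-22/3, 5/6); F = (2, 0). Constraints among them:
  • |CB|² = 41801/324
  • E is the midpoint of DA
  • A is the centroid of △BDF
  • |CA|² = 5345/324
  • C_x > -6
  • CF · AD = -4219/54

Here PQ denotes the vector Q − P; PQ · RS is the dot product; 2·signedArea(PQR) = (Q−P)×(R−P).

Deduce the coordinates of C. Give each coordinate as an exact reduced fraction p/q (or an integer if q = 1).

C = (-52/9, 23/18)

1. C_x = -52/9  [line 28/3·x + -13/3·y + 3211/54 = 0 ∩ |CA|² = 5345/324]
2. C_y = 23/18  [line 28/3·x + -13/3·y + 3211/54 = 0 ∩ |CA|² = 5345/324]
   → C = (-52/9, 23/18)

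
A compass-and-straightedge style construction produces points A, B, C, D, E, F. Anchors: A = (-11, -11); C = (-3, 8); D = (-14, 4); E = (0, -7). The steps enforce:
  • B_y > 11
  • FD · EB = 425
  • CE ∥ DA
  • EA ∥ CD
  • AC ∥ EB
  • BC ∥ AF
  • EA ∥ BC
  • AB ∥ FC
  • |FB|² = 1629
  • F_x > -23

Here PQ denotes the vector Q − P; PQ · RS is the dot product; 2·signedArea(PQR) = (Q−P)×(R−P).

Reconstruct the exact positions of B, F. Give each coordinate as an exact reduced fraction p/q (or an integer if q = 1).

1. B_x = 8  [EA ∥ BC ∩ AC ∥ EB]
2. B_y = 12  [EA ∥ BC ∩ AC ∥ EB]
   → B = (8, 12)
3. F_x = -22  [AB ∥ FC ∩ BC ∥ AF]
4. F_y = -15  [AB ∥ FC ∩ BC ∥ AF]
   → F = (-22, -15)

B = (8, 12)
F = (-22, -15)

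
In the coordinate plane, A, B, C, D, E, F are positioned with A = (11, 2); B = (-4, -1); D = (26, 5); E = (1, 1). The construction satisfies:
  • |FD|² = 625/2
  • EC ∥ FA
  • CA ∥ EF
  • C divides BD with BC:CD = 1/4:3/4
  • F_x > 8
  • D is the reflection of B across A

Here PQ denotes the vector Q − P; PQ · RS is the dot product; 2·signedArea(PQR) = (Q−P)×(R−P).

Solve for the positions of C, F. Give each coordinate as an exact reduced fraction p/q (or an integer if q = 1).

1. C_x = 7/2  [C divides BD with BC:CD = 1/4:3/4]
2. C_y = 1/2  [C divides BD with BC:CD = 1/4:3/4]
   → C = (7/2, 1/2)
3. F_x = 17/2  [EC ∥ FA ∩ CA ∥ EF]
4. F_y = 5/2  [EC ∥ FA ∩ CA ∥ EF]
   → F = (17/2, 5/2)

C = (7/2, 1/2)
F = (17/2, 5/2)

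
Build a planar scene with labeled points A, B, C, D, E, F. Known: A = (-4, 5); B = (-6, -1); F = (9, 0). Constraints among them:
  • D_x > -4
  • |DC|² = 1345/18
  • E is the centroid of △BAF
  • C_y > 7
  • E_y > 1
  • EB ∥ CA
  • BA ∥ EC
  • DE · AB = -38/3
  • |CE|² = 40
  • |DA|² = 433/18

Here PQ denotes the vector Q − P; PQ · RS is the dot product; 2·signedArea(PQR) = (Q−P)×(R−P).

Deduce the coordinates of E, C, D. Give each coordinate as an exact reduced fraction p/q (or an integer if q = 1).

1. E_x = -1/3  [E is the centroid of △BAF]
2. E_y = 4/3  [E is the centroid of △BAF]
   → E = (-1/3, 4/3)
3. C_x = 5/3  [EB ∥ CA ∩ BA ∥ EC]
4. C_y = 22/3  [EB ∥ CA ∩ BA ∥ EC]
   → C = (5/3, 22/3)
5. D_x = -19/6  [line 2·x + 6·y + 16/3 = 0 ∩ |DA|² = 433/18]
6. D_y = 1/6  [line 2·x + 6·y + 16/3 = 0 ∩ |DA|² = 433/18]
   → D = (-19/6, 1/6)

C = (5/3, 22/3)
D = (-19/6, 1/6)
E = (-1/3, 4/3)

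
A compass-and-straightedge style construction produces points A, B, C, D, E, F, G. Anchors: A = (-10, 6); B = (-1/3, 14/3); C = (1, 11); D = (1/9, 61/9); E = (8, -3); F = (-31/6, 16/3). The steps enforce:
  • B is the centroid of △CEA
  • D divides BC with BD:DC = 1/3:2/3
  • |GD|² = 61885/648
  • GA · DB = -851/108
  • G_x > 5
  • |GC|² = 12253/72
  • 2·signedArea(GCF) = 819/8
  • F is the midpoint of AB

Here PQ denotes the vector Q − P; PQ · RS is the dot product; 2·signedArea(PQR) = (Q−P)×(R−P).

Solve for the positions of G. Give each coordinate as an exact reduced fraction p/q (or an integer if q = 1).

1. G_x = 71/12  [GA · DB = -851/108 ∩ 2·signedArea(GCF) = 819/8]
2. G_y = -13/12  [GA · DB = -851/108 ∩ 2·signedArea(GCF) = 819/8]
   → G = (71/12, -13/12)

G = (71/12, -13/12)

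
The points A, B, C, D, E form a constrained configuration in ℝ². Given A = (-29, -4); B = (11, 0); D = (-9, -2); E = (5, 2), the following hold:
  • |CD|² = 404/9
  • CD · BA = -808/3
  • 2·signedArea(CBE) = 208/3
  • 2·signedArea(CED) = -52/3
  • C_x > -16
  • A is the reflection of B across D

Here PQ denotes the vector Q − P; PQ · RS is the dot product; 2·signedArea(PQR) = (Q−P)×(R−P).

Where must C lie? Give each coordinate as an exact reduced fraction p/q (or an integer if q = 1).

1. C_x = -47/3  [CD · BA = -808/3 ∩ 2·signedArea(CED) = -52/3]
2. C_y = -8/3  [CD · BA = -808/3 ∩ 2·signedArea(CED) = -52/3]
   → C = (-47/3, -8/3)

C = (-47/3, -8/3)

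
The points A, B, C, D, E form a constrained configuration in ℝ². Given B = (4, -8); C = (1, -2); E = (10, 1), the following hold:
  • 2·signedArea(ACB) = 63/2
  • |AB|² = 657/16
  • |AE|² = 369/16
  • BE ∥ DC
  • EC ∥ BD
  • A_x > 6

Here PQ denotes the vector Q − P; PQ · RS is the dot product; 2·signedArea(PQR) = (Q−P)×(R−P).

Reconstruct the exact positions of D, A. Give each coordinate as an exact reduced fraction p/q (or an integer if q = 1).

A = (25/4, -2)
D = (-5, -11)

1. D_x = -5  [BE ∥ DC ∩ EC ∥ BD]
2. D_y = -11  [BE ∥ DC ∩ EC ∥ BD]
   → D = (-5, -11)
3. A_x = 25/4  [line 6·x + 3·y + -63/2 = 0 ∩ |AE|² = 369/16]
4. A_y = -2  [line 6·x + 3·y + -63/2 = 0 ∩ |AE|² = 369/16]
   → A = (25/4, -2)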